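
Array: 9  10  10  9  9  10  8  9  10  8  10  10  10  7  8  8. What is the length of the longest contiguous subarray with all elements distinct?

[9] len 1
[9, 10] len 2
[10] len 1
[10, 9] len 2
[9] len 1
[9, 10] len 2
[9, 10, 8] len 3
[10, 8, 9] len 3
[8, 9, 10] len 3
[9, 10, 8] len 3
[8, 10] len 2
[10] len 1
[10] len 1
[10, 7] len 2
[10, 7, 8] len 3
[8] len 1
Longest all-distinct length: 3.

3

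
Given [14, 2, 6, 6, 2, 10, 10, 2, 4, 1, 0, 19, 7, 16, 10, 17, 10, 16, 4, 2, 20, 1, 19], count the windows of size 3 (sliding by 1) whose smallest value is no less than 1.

14 2 6 → min 2  ≥ 1 ✓
2 6 6 → min 2  ≥ 1 ✓
6 6 2 → min 2  ≥ 1 ✓
6 2 10 → min 2  ≥ 1 ✓
2 10 10 → min 2  ≥ 1 ✓
10 10 2 → min 2  ≥ 1 ✓
10 2 4 → min 2  ≥ 1 ✓
2 4 1 → min 1  ≥ 1 ✓
4 1 0 → min 0
1 0 19 → min 0
0 19 7 → min 0
19 7 16 → min 7  ≥ 1 ✓
7 16 10 → min 7  ≥ 1 ✓
16 10 17 → min 10  ≥ 1 ✓
10 17 10 → min 10  ≥ 1 ✓
17 10 16 → min 10  ≥ 1 ✓
10 16 4 → min 4  ≥ 1 ✓
16 4 2 → min 2  ≥ 1 ✓
4 2 20 → min 2  ≥ 1 ✓
2 20 1 → min 1  ≥ 1 ✓
20 1 19 → min 1  ≥ 1 ✓
18 windows satisfy the condition.

18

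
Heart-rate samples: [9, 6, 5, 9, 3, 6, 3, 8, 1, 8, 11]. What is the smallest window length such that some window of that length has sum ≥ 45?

8

add 9: running sum 9 < 45
add 6: running sum 15 < 45
add 5: running sum 20 < 45
add 9: running sum 29 < 45
add 3: running sum 32 < 45
add 6: running sum 38 < 45
add 3: running sum 41 < 45
end 7: [9, 6, 5, 9, 3, 6, 3, 8] sum 49, len 8
end 8: [9, 6, 5, 9, 3, 6, 3, 8, 1] sum 50, len 9
end 9: [6, 5, 9, 3, 6, 3, 8, 1, 8] sum 49, len 9
end 10: [9, 3, 6, 3, 8, 1, 8, 11] sum 49, len 8
Shortest qualifying length: 8.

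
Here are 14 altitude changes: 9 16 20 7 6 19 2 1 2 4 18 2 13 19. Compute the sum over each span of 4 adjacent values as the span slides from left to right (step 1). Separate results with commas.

(9, 16, 20, 7) → sum 52
(16, 20, 7, 6) → sum 49
(20, 7, 6, 19) → sum 52
(7, 6, 19, 2) → sum 34
(6, 19, 2, 1) → sum 28
(19, 2, 1, 2) → sum 24
(2, 1, 2, 4) → sum 9
(1, 2, 4, 18) → sum 25
(2, 4, 18, 2) → sum 26
(4, 18, 2, 13) → sum 37
(18, 2, 13, 19) → sum 52

52, 49, 52, 34, 28, 24, 9, 25, 26, 37, 52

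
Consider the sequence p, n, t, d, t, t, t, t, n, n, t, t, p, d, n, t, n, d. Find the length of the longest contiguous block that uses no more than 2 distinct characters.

8

[p] 1 distinct, len 1
[p, n] 2 distinct, len 2
[n, t] 2 distinct, len 2
[t, d] 2 distinct, len 2
[t, d, t] 2 distinct, len 3
[t, d, t, t] 2 distinct, len 4
[t, d, t, t, t] 2 distinct, len 5
[t, d, t, t, t, t] 2 distinct, len 6
[t, t, t, t, n] 2 distinct, len 5
[t, t, t, t, n, n] 2 distinct, len 6
[t, t, t, t, n, n, t] 2 distinct, len 7
[t, t, t, t, n, n, t, t] 2 distinct, len 8
[t, t, p] 2 distinct, len 3
[p, d] 2 distinct, len 2
[d, n] 2 distinct, len 2
[n, t] 2 distinct, len 2
[n, t, n] 2 distinct, len 3
[n, d] 2 distinct, len 2
Longest length with ≤2 distinct: 8.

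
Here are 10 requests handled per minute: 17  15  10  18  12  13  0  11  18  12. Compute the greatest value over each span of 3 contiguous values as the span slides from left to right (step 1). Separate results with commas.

17, 18, 18, 18, 13, 13, 18, 18

(17, 15, 10) → max 17
(15, 10, 18) → max 18
(10, 18, 12) → max 18
(18, 12, 13) → max 18
(12, 13, 0) → max 13
(13, 0, 11) → max 13
(0, 11, 18) → max 18
(11, 18, 12) → max 18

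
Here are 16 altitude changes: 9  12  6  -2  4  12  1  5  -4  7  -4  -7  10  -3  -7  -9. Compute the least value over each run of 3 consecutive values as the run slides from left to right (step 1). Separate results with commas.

[9, 12, 6] → min 6
[12, 6, -2] → min -2
[6, -2, 4] → min -2
[-2, 4, 12] → min -2
[4, 12, 1] → min 1
[12, 1, 5] → min 1
[1, 5, -4] → min -4
[5, -4, 7] → min -4
[-4, 7, -4] → min -4
[7, -4, -7] → min -7
[-4, -7, 10] → min -7
[-7, 10, -3] → min -7
[10, -3, -7] → min -7
[-3, -7, -9] → min -9

6, -2, -2, -2, 1, 1, -4, -4, -4, -7, -7, -7, -7, -9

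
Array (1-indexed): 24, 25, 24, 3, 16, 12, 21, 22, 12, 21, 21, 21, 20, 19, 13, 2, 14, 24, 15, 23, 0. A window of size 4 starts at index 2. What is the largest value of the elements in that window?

Elements at indices 2..5: 25, 24, 3, 16
max(25, 24, 3, 16) = 25

25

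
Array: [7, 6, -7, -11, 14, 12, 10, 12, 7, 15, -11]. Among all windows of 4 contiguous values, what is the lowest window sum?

Window sums for each of the 8 positions:
[7, 6, -7, -11] → sum -5
[6, -7, -11, 14] → sum 2
[-7, -11, 14, 12] → sum 8
[-11, 14, 12, 10] → sum 25
[14, 12, 10, 12] → sum 48
[12, 10, 12, 7] → sum 41
[10, 12, 7, 15] → sum 44
[12, 7, 15, -11] → sum 23
Lowest of these is -5.

-5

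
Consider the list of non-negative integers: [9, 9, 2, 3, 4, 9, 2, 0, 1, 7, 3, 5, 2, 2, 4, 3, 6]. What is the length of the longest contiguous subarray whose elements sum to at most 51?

[9] sum 9 len 1
[9, 9] sum 18 len 2
[9, 9, 2] sum 20 len 3
[9, 9, 2, 3] sum 23 len 4
[9, 9, 2, 3, 4] sum 27 len 5
[9, 9, 2, 3, 4, 9] sum 36 len 6
[9, 9, 2, 3, 4, 9, 2] sum 38 len 7
[9, 9, 2, 3, 4, 9, 2, 0] sum 38 len 8
[9, 9, 2, 3, 4, 9, 2, 0, 1] sum 39 len 9
[9, 9, 2, 3, 4, 9, 2, 0, 1, 7] sum 46 len 10
[9, 9, 2, 3, 4, 9, 2, 0, 1, 7, 3] sum 49 len 11
[9, 2, 3, 4, 9, 2, 0, 1, 7, 3, 5] sum 45 len 11
[9, 2, 3, 4, 9, 2, 0, 1, 7, 3, 5, 2] sum 47 len 12
[9, 2, 3, 4, 9, 2, 0, 1, 7, 3, 5, 2, 2] sum 49 len 13
[2, 3, 4, 9, 2, 0, 1, 7, 3, 5, 2, 2, 4] sum 44 len 13
[2, 3, 4, 9, 2, 0, 1, 7, 3, 5, 2, 2, 4, 3] sum 47 len 14
[3, 4, 9, 2, 0, 1, 7, 3, 5, 2, 2, 4, 3, 6] sum 51 len 14
Longest length seen: 14.

14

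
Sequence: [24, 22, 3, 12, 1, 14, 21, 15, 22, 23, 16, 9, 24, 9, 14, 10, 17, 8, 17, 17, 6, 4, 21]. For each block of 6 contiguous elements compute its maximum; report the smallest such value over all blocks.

(24, 22, 3, 12, 1, 14) → max 24
(22, 3, 12, 1, 14, 21) → max 22
(3, 12, 1, 14, 21, 15) → max 21
(12, 1, 14, 21, 15, 22) → max 22
(1, 14, 21, 15, 22, 23) → max 23
(14, 21, 15, 22, 23, 16) → max 23
(21, 15, 22, 23, 16, 9) → max 23
(15, 22, 23, 16, 9, 24) → max 24
(22, 23, 16, 9, 24, 9) → max 24
(23, 16, 9, 24, 9, 14) → max 24
(16, 9, 24, 9, 14, 10) → max 24
(9, 24, 9, 14, 10, 17) → max 24
(24, 9, 14, 10, 17, 8) → max 24
(9, 14, 10, 17, 8, 17) → max 17
(14, 10, 17, 8, 17, 17) → max 17
(10, 17, 8, 17, 17, 6) → max 17
(17, 8, 17, 17, 6, 4) → max 17
(8, 17, 17, 6, 4, 21) → max 21
Smallest of these is 17.

17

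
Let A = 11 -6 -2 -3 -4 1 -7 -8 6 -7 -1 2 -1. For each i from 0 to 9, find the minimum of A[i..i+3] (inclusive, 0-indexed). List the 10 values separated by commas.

Sliding a size-4 window across the 13 values:
11 -6 -2 -3 → min -6
-6 -2 -3 -4 → min -6
-2 -3 -4 1 → min -4
-3 -4 1 -7 → min -7
-4 1 -7 -8 → min -8
1 -7 -8 6 → min -8
-7 -8 6 -7 → min -8
-8 6 -7 -1 → min -8
6 -7 -1 2 → min -7
-7 -1 2 -1 → min -7

-6, -6, -4, -7, -8, -8, -8, -8, -7, -7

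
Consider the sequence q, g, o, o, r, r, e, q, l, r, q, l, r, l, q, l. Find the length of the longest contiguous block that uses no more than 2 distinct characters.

Extend right; when distinct count exceeds 2, shrink from the left:
[q] 1 distinct, len 1
[q, g] 2 distinct, len 2
[g, o] 2 distinct, len 2
[g, o, o] 2 distinct, len 3
[o, o, r] 2 distinct, len 3
[o, o, r, r] 2 distinct, len 4
[r, r, e] 2 distinct, len 3
[e, q] 2 distinct, len 2
[q, l] 2 distinct, len 2
[l, r] 2 distinct, len 2
[r, q] 2 distinct, len 2
[q, l] 2 distinct, len 2
[l, r] 2 distinct, len 2
[l, r, l] 2 distinct, len 3
[l, q] 2 distinct, len 2
[l, q, l] 2 distinct, len 3
Longest length with ≤2 distinct: 4.

4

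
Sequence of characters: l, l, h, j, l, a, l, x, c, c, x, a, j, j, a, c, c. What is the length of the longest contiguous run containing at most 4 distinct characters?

10

add l: window [l] (1 distinct), len 1
add l: window [l, l] (1 distinct), len 2
add h: window [l, l, h] (2 distinct), len 3
add j: window [l, l, h, j] (3 distinct), len 4
add l: window [l, l, h, j, l] (3 distinct), len 5
add a: window [l, l, h, j, l, a] (4 distinct), len 6
add l: window [l, l, h, j, l, a, l] (4 distinct), len 7
add x: window [j, l, a, l, x] (4 distinct), len 5
add c: window [l, a, l, x, c] (4 distinct), len 5
add c: window [l, a, l, x, c, c] (4 distinct), len 6
add x: window [l, a, l, x, c, c, x] (4 distinct), len 7
add a: window [l, a, l, x, c, c, x, a] (4 distinct), len 8
add j: window [x, c, c, x, a, j] (4 distinct), len 6
add j: window [x, c, c, x, a, j, j] (4 distinct), len 7
add a: window [x, c, c, x, a, j, j, a] (4 distinct), len 8
add c: window [x, c, c, x, a, j, j, a, c] (4 distinct), len 9
add c: window [x, c, c, x, a, j, j, a, c, c] (4 distinct), len 10
Longest length with ≤4 distinct: 10.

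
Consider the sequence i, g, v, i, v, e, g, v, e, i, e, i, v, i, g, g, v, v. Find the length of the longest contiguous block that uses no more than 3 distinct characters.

[i] 1 distinct, len 1
[i, g] 2 distinct, len 2
[i, g, v] 3 distinct, len 3
[i, g, v, i] 3 distinct, len 4
[i, g, v, i, v] 3 distinct, len 5
[v, i, v, e] 3 distinct, len 4
[v, e, g] 3 distinct, len 3
[v, e, g, v] 3 distinct, len 4
[v, e, g, v, e] 3 distinct, len 5
[v, e, i] 3 distinct, len 3
[v, e, i, e] 3 distinct, len 4
[v, e, i, e, i] 3 distinct, len 5
[v, e, i, e, i, v] 3 distinct, len 6
[v, e, i, e, i, v, i] 3 distinct, len 7
[i, v, i, g] 3 distinct, len 4
[i, v, i, g, g] 3 distinct, len 5
[i, v, i, g, g, v] 3 distinct, len 6
[i, v, i, g, g, v, v] 3 distinct, len 7
Longest length with ≤3 distinct: 7.

7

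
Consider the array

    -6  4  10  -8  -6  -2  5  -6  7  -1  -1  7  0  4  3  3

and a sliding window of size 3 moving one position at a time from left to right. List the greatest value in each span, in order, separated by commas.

-6 4 10 → max 10
4 10 -8 → max 10
10 -8 -6 → max 10
-8 -6 -2 → max -2
-6 -2 5 → max 5
-2 5 -6 → max 5
5 -6 7 → max 7
-6 7 -1 → max 7
7 -1 -1 → max 7
-1 -1 7 → max 7
-1 7 0 → max 7
7 0 4 → max 7
0 4 3 → max 4
4 3 3 → max 4

10, 10, 10, -2, 5, 5, 7, 7, 7, 7, 7, 7, 4, 4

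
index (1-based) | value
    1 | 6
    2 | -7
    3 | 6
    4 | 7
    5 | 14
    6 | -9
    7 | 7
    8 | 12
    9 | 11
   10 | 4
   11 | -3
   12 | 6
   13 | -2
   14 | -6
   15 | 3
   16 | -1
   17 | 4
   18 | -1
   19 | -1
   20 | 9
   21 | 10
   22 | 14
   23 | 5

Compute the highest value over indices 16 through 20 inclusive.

9

Elements at indices 16..20: -1, 4, -1, -1, 9
max(-1, 4, -1, -1, 9) = 9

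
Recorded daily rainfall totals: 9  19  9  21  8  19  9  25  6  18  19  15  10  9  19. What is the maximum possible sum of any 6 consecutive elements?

Each size-6 window and its sum:
(9, 19, 9, 21, 8, 19) → sum 85
(19, 9, 21, 8, 19, 9) → sum 85
(9, 21, 8, 19, 9, 25) → sum 91
(21, 8, 19, 9, 25, 6) → sum 88
(8, 19, 9, 25, 6, 18) → sum 85
(19, 9, 25, 6, 18, 19) → sum 96
(9, 25, 6, 18, 19, 15) → sum 92
(25, 6, 18, 19, 15, 10) → sum 93
(6, 18, 19, 15, 10, 9) → sum 77
(18, 19, 15, 10, 9, 19) → sum 90
Maximum of these is 96.

96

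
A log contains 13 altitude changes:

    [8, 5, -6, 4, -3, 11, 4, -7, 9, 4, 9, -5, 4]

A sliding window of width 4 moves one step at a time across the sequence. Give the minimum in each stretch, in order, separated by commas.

-6, -6, -6, -3, -7, -7, -7, -7, -5, -5

(8, 5, -6, 4) → min -6
(5, -6, 4, -3) → min -6
(-6, 4, -3, 11) → min -6
(4, -3, 11, 4) → min -3
(-3, 11, 4, -7) → min -7
(11, 4, -7, 9) → min -7
(4, -7, 9, 4) → min -7
(-7, 9, 4, 9) → min -7
(9, 4, 9, -5) → min -5
(4, 9, -5, 4) → min -5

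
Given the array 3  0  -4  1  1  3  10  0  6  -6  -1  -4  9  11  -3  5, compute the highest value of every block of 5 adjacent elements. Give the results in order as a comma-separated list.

3, 3, 10, 10, 10, 10, 10, 6, 9, 11, 11, 11

[3, 0, -4, 1, 1] → max 3
[0, -4, 1, 1, 3] → max 3
[-4, 1, 1, 3, 10] → max 10
[1, 1, 3, 10, 0] → max 10
[1, 3, 10, 0, 6] → max 10
[3, 10, 0, 6, -6] → max 10
[10, 0, 6, -6, -1] → max 10
[0, 6, -6, -1, -4] → max 6
[6, -6, -1, -4, 9] → max 9
[-6, -1, -4, 9, 11] → max 11
[-1, -4, 9, 11, -3] → max 11
[-4, 9, 11, -3, 5] → max 11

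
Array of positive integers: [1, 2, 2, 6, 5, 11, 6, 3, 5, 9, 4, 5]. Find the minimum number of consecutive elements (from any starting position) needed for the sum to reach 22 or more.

add 1: running sum 1 < 22
add 2: running sum 3 < 22
add 2: running sum 5 < 22
add 6: running sum 11 < 22
add 5: running sum 16 < 22
add 11: shortest ending here [6, 5, 11] sum 22, len 3
add 6: shortest ending here [5, 11, 6] sum 22, len 3
add 3: shortest ending here [5, 11, 6, 3] sum 25, len 4
add 5: shortest ending here [11, 6, 3, 5] sum 25, len 4
add 9: shortest ending here [6, 3, 5, 9] sum 23, len 4
add 4: shortest ending here [6, 3, 5, 9, 4] sum 27, len 5
add 5: shortest ending here [5, 9, 4, 5] sum 23, len 4
Shortest qualifying length: 3.

3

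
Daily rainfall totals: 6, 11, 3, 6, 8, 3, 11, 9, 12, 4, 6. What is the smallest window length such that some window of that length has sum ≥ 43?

Extend right; whenever the sum reaches 43, record the length and shrink from the left:
add 6: running sum 6 < 43
add 11: running sum 17 < 43
add 3: running sum 20 < 43
add 6: running sum 26 < 43
add 8: running sum 34 < 43
add 3: running sum 37 < 43
add 11: shortest ending here [6, 11, 3, 6, 8, 3, 11] sum 48, len 7
add 9: shortest ending here [11, 3, 6, 8, 3, 11, 9] sum 51, len 7
add 12: shortest ending here [8, 3, 11, 9, 12] sum 43, len 5
add 4: shortest ending here [8, 3, 11, 9, 12, 4] sum 47, len 6
add 6: shortest ending here [3, 11, 9, 12, 4, 6] sum 45, len 6
Shortest qualifying length: 5.

5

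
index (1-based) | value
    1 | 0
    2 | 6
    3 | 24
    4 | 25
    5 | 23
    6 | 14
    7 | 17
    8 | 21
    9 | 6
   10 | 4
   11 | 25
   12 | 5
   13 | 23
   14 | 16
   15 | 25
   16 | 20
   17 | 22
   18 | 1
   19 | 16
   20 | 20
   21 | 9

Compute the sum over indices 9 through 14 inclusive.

Elements at indices 9..14: 6, 4, 25, 5, 23, 16
sum(6, 4, 25, 5, 23, 16) = 79

79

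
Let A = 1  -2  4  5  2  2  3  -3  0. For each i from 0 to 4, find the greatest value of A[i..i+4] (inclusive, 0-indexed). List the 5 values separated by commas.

5, 5, 5, 5, 3

[1, -2, 4, 5, 2] → max 5
[-2, 4, 5, 2, 2] → max 5
[4, 5, 2, 2, 3] → max 5
[5, 2, 2, 3, -3] → max 5
[2, 2, 3, -3, 0] → max 3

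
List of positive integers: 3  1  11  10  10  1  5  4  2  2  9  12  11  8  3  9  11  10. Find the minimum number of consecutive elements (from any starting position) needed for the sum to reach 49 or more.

6

add 3: running sum 3 < 49
add 1: running sum 4 < 49
add 11: running sum 15 < 49
add 10: running sum 25 < 49
add 10: running sum 35 < 49
add 1: running sum 36 < 49
add 5: running sum 41 < 49
add 4: running sum 45 < 49
add 2: running sum 47 < 49
end 9: [3, 1, 11, 10, 10, 1, 5, 4, 2, 2] sum 49, len 10
end 10: [11, 10, 10, 1, 5, 4, 2, 2, 9] sum 54, len 9
end 11: [10, 10, 1, 5, 4, 2, 2, 9, 12] sum 55, len 9
end 12: [10, 1, 5, 4, 2, 2, 9, 12, 11] sum 56, len 9
end 13: [5, 4, 2, 2, 9, 12, 11, 8] sum 53, len 8
end 14: [4, 2, 2, 9, 12, 11, 8, 3] sum 51, len 8
end 15: [9, 12, 11, 8, 3, 9] sum 52, len 6
end 16: [12, 11, 8, 3, 9, 11] sum 54, len 6
end 17: [11, 8, 3, 9, 11, 10] sum 52, len 6
Shortest qualifying length: 6.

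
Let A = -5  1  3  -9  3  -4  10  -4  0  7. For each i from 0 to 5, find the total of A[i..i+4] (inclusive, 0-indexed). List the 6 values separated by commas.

-7, -6, 3, -4, 5, 9

Sliding a size-5 window across the 10 values:
(-5, 1, 3, -9, 3) → sum -7
(1, 3, -9, 3, -4) → sum -6
(3, -9, 3, -4, 10) → sum 3
(-9, 3, -4, 10, -4) → sum -4
(3, -4, 10, -4, 0) → sum 5
(-4, 10, -4, 0, 7) → sum 9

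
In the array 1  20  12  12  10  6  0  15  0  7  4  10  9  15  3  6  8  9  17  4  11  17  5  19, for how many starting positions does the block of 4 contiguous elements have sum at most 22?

3

(1, 20, 12, 12) → sum 45
(20, 12, 12, 10) → sum 54
(12, 12, 10, 6) → sum 40
(12, 10, 6, 0) → sum 28
(10, 6, 0, 15) → sum 31
(6, 0, 15, 0) → sum 21  ≤ 22 ✓
(0, 15, 0, 7) → sum 22  ≤ 22 ✓
(15, 0, 7, 4) → sum 26
(0, 7, 4, 10) → sum 21  ≤ 22 ✓
(7, 4, 10, 9) → sum 30
(4, 10, 9, 15) → sum 38
(10, 9, 15, 3) → sum 37
(9, 15, 3, 6) → sum 33
(15, 3, 6, 8) → sum 32
(3, 6, 8, 9) → sum 26
(6, 8, 9, 17) → sum 40
(8, 9, 17, 4) → sum 38
(9, 17, 4, 11) → sum 41
(17, 4, 11, 17) → sum 49
(4, 11, 17, 5) → sum 37
(11, 17, 5, 19) → sum 52
3 windows satisfy the condition.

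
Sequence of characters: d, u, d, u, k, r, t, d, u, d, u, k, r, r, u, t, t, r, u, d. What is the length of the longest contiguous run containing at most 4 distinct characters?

9

[d] 1 distinct, len 1
[d, u] 2 distinct, len 2
[d, u, d] 2 distinct, len 3
[d, u, d, u] 2 distinct, len 4
[d, u, d, u, k] 3 distinct, len 5
[d, u, d, u, k, r] 4 distinct, len 6
[u, k, r, t] 4 distinct, len 4
[k, r, t, d] 4 distinct, len 4
[r, t, d, u] 4 distinct, len 4
[r, t, d, u, d] 4 distinct, len 5
[r, t, d, u, d, u] 4 distinct, len 6
[t, d, u, d, u, k] 4 distinct, len 6
[d, u, d, u, k, r] 4 distinct, len 6
[d, u, d, u, k, r, r] 4 distinct, len 7
[d, u, d, u, k, r, r, u] 4 distinct, len 8
[u, k, r, r, u, t] 4 distinct, len 6
[u, k, r, r, u, t, t] 4 distinct, len 7
[u, k, r, r, u, t, t, r] 4 distinct, len 8
[u, k, r, r, u, t, t, r, u] 4 distinct, len 9
[r, r, u, t, t, r, u, d] 4 distinct, len 8
Longest length with ≤4 distinct: 9.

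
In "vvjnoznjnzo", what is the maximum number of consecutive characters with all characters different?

5

add v: [v] len 1
add v (repeat v, move left end past it): [v] len 1
add j: [v, j] len 2
add n: [v, j, n] len 3
add o: [v, j, n, o] len 4
add z: [v, j, n, o, z] len 5
add n (repeat n, move left end past it): [o, z, n] len 3
add j: [o, z, n, j] len 4
add n (repeat n, move left end past it): [j, n] len 2
add z: [j, n, z] len 3
add o: [j, n, z, o] len 4
Longest all-distinct length: 5.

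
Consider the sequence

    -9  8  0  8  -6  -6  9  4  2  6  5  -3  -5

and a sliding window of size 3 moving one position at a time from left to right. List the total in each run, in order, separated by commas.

-1, 16, 2, -4, -3, 7, 15, 12, 13, 8, -3

(-9, 8, 0) → sum -1
(8, 0, 8) → sum 16
(0, 8, -6) → sum 2
(8, -6, -6) → sum -4
(-6, -6, 9) → sum -3
(-6, 9, 4) → sum 7
(9, 4, 2) → sum 15
(4, 2, 6) → sum 12
(2, 6, 5) → sum 13
(6, 5, -3) → sum 8
(5, -3, -5) → sum -3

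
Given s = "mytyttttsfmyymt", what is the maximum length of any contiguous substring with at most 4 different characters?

[m] 1 distinct, len 1
[m, y] 2 distinct, len 2
[m, y, t] 3 distinct, len 3
[m, y, t, y] 3 distinct, len 4
[m, y, t, y, t] 3 distinct, len 5
[m, y, t, y, t, t] 3 distinct, len 6
[m, y, t, y, t, t, t] 3 distinct, len 7
[m, y, t, y, t, t, t, t] 3 distinct, len 8
[m, y, t, y, t, t, t, t, s] 4 distinct, len 9
[y, t, y, t, t, t, t, s, f] 4 distinct, len 9
[t, t, t, t, s, f, m] 4 distinct, len 7
[s, f, m, y] 4 distinct, len 4
[s, f, m, y, y] 4 distinct, len 5
[s, f, m, y, y, m] 4 distinct, len 6
[f, m, y, y, m, t] 4 distinct, len 6
Longest length with ≤4 distinct: 9.

9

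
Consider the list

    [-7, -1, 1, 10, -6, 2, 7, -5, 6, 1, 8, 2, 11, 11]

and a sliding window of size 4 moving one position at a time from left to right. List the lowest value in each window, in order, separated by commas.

-7 -1 1 10 → min -7
-1 1 10 -6 → min -6
1 10 -6 2 → min -6
10 -6 2 7 → min -6
-6 2 7 -5 → min -6
2 7 -5 6 → min -5
7 -5 6 1 → min -5
-5 6 1 8 → min -5
6 1 8 2 → min 1
1 8 2 11 → min 1
8 2 11 11 → min 2

-7, -6, -6, -6, -6, -5, -5, -5, 1, 1, 2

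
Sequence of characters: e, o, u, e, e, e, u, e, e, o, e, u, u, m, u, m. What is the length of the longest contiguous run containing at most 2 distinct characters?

7

add e: window [e] (1 distinct), len 1
add o: window [e, o] (2 distinct), len 2
add u: window [o, u] (2 distinct), len 2
add e: window [u, e] (2 distinct), len 2
add e: window [u, e, e] (2 distinct), len 3
add e: window [u, e, e, e] (2 distinct), len 4
add u: window [u, e, e, e, u] (2 distinct), len 5
add e: window [u, e, e, e, u, e] (2 distinct), len 6
add e: window [u, e, e, e, u, e, e] (2 distinct), len 7
add o: window [e, e, o] (2 distinct), len 3
add e: window [e, e, o, e] (2 distinct), len 4
add u: window [e, u] (2 distinct), len 2
add u: window [e, u, u] (2 distinct), len 3
add m: window [u, u, m] (2 distinct), len 3
add u: window [u, u, m, u] (2 distinct), len 4
add m: window [u, u, m, u, m] (2 distinct), len 5
Longest length with ≤2 distinct: 7.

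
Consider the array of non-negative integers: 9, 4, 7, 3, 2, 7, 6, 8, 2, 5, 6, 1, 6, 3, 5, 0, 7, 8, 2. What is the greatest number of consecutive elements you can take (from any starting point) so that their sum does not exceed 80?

[9] sum 9 len 1
[9, 4] sum 13 len 2
[9, 4, 7] sum 20 len 3
[9, 4, 7, 3] sum 23 len 4
[9, 4, 7, 3, 2] sum 25 len 5
[9, 4, 7, 3, 2, 7] sum 32 len 6
[9, 4, 7, 3, 2, 7, 6] sum 38 len 7
[9, 4, 7, 3, 2, 7, 6, 8] sum 46 len 8
[9, 4, 7, 3, 2, 7, 6, 8, 2] sum 48 len 9
[9, 4, 7, 3, 2, 7, 6, 8, 2, 5] sum 53 len 10
[9, 4, 7, 3, 2, 7, 6, 8, 2, 5, 6] sum 59 len 11
[9, 4, 7, 3, 2, 7, 6, 8, 2, 5, 6, 1] sum 60 len 12
[9, 4, 7, 3, 2, 7, 6, 8, 2, 5, 6, 1, 6] sum 66 len 13
[9, 4, 7, 3, 2, 7, 6, 8, 2, 5, 6, 1, 6, 3] sum 69 len 14
[9, 4, 7, 3, 2, 7, 6, 8, 2, 5, 6, 1, 6, 3, 5] sum 74 len 15
[9, 4, 7, 3, 2, 7, 6, 8, 2, 5, 6, 1, 6, 3, 5, 0] sum 74 len 16
[4, 7, 3, 2, 7, 6, 8, 2, 5, 6, 1, 6, 3, 5, 0, 7] sum 72 len 16
[4, 7, 3, 2, 7, 6, 8, 2, 5, 6, 1, 6, 3, 5, 0, 7, 8] sum 80 len 17
[7, 3, 2, 7, 6, 8, 2, 5, 6, 1, 6, 3, 5, 0, 7, 8, 2] sum 78 len 17
Longest length seen: 17.

17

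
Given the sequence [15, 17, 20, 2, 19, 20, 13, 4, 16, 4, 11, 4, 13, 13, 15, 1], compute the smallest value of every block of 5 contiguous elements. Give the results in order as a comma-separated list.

(15, 17, 20, 2, 19) → min 2
(17, 20, 2, 19, 20) → min 2
(20, 2, 19, 20, 13) → min 2
(2, 19, 20, 13, 4) → min 2
(19, 20, 13, 4, 16) → min 4
(20, 13, 4, 16, 4) → min 4
(13, 4, 16, 4, 11) → min 4
(4, 16, 4, 11, 4) → min 4
(16, 4, 11, 4, 13) → min 4
(4, 11, 4, 13, 13) → min 4
(11, 4, 13, 13, 15) → min 4
(4, 13, 13, 15, 1) → min 1

2, 2, 2, 2, 4, 4, 4, 4, 4, 4, 4, 1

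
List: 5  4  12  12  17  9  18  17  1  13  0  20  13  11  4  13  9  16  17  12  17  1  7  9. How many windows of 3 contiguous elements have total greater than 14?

[5, 4, 12] → sum 21  > 14 ✓
[4, 12, 12] → sum 28  > 14 ✓
[12, 12, 17] → sum 41  > 14 ✓
[12, 17, 9] → sum 38  > 14 ✓
[17, 9, 18] → sum 44  > 14 ✓
[9, 18, 17] → sum 44  > 14 ✓
[18, 17, 1] → sum 36  > 14 ✓
[17, 1, 13] → sum 31  > 14 ✓
[1, 13, 0] → sum 14
[13, 0, 20] → sum 33  > 14 ✓
[0, 20, 13] → sum 33  > 14 ✓
[20, 13, 11] → sum 44  > 14 ✓
[13, 11, 4] → sum 28  > 14 ✓
[11, 4, 13] → sum 28  > 14 ✓
[4, 13, 9] → sum 26  > 14 ✓
[13, 9, 16] → sum 38  > 14 ✓
[9, 16, 17] → sum 42  > 14 ✓
[16, 17, 12] → sum 45  > 14 ✓
[17, 12, 17] → sum 46  > 14 ✓
[12, 17, 1] → sum 30  > 14 ✓
[17, 1, 7] → sum 25  > 14 ✓
[1, 7, 9] → sum 17  > 14 ✓
21 windows satisfy the condition.

21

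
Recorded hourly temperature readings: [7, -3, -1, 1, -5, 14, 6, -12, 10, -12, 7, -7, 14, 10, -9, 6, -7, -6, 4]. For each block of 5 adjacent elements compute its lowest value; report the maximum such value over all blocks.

Each size-5 window and its min:
[7, -3, -1, 1, -5] → min -5
[-3, -1, 1, -5, 14] → min -5
[-1, 1, -5, 14, 6] → min -5
[1, -5, 14, 6, -12] → min -12
[-5, 14, 6, -12, 10] → min -12
[14, 6, -12, 10, -12] → min -12
[6, -12, 10, -12, 7] → min -12
[-12, 10, -12, 7, -7] → min -12
[10, -12, 7, -7, 14] → min -12
[-12, 7, -7, 14, 10] → min -12
[7, -7, 14, 10, -9] → min -9
[-7, 14, 10, -9, 6] → min -9
[14, 10, -9, 6, -7] → min -9
[10, -9, 6, -7, -6] → min -9
[-9, 6, -7, -6, 4] → min -9
Maximum of these is -5.

-5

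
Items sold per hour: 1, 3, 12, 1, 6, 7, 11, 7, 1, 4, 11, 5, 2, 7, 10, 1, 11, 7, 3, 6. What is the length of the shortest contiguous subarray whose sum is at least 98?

add 1: running sum 1 < 98
add 3: running sum 4 < 98
add 12: running sum 16 < 98
add 1: running sum 17 < 98
add 6: running sum 23 < 98
add 7: running sum 30 < 98
add 11: running sum 41 < 98
add 7: running sum 48 < 98
add 1: running sum 49 < 98
add 4: running sum 53 < 98
add 11: running sum 64 < 98
add 5: running sum 69 < 98
add 2: running sum 71 < 98
add 7: running sum 78 < 98
add 10: running sum 88 < 98
add 1: running sum 89 < 98
add 11: shortest ending here [3, 12, 1, 6, 7, 11, 7, 1, 4, 11, 5, 2, 7, 10, 1, 11] sum 99, len 16
add 7: shortest ending here [12, 1, 6, 7, 11, 7, 1, 4, 11, 5, 2, 7, 10, 1, 11, 7] sum 103, len 16
add 3: shortest ending here [12, 1, 6, 7, 11, 7, 1, 4, 11, 5, 2, 7, 10, 1, 11, 7, 3] sum 106, len 17
add 6: shortest ending here [6, 7, 11, 7, 1, 4, 11, 5, 2, 7, 10, 1, 11, 7, 3, 6] sum 99, len 16
Shortest qualifying length: 16.

16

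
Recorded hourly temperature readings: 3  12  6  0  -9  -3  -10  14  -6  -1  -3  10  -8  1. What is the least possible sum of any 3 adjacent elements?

(3, 12, 6) → sum 21
(12, 6, 0) → sum 18
(6, 0, -9) → sum -3
(0, -9, -3) → sum -12
(-9, -3, -10) → sum -22
(-3, -10, 14) → sum 1
(-10, 14, -6) → sum -2
(14, -6, -1) → sum 7
(-6, -1, -3) → sum -10
(-1, -3, 10) → sum 6
(-3, 10, -8) → sum -1
(10, -8, 1) → sum 3
Least of these is -22.

-22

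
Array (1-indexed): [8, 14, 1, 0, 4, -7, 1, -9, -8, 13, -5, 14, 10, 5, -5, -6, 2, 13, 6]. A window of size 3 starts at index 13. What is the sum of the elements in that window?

Elements at indices 13..15: 10, 5, -5
sum(10, 5, -5) = 10

10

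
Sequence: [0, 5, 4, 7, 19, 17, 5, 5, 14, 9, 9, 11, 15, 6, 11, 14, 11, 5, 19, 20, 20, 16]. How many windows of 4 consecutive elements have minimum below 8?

0 5 4 7 → min 0  < 8 ✓
5 4 7 19 → min 4  < 8 ✓
4 7 19 17 → min 4  < 8 ✓
7 19 17 5 → min 5  < 8 ✓
19 17 5 5 → min 5  < 8 ✓
17 5 5 14 → min 5  < 8 ✓
5 5 14 9 → min 5  < 8 ✓
5 14 9 9 → min 5  < 8 ✓
14 9 9 11 → min 9
9 9 11 15 → min 9
9 11 15 6 → min 6  < 8 ✓
11 15 6 11 → min 6  < 8 ✓
15 6 11 14 → min 6  < 8 ✓
6 11 14 11 → min 6  < 8 ✓
11 14 11 5 → min 5  < 8 ✓
14 11 5 19 → min 5  < 8 ✓
11 5 19 20 → min 5  < 8 ✓
5 19 20 20 → min 5  < 8 ✓
19 20 20 16 → min 16
16 windows satisfy the condition.

16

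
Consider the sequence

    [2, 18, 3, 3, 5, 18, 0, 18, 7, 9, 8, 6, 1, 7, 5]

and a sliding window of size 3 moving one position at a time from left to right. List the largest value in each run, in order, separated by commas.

[2, 18, 3] → max 18
[18, 3, 3] → max 18
[3, 3, 5] → max 5
[3, 5, 18] → max 18
[5, 18, 0] → max 18
[18, 0, 18] → max 18
[0, 18, 7] → max 18
[18, 7, 9] → max 18
[7, 9, 8] → max 9
[9, 8, 6] → max 9
[8, 6, 1] → max 8
[6, 1, 7] → max 7
[1, 7, 5] → max 7

18, 18, 5, 18, 18, 18, 18, 18, 9, 9, 8, 7, 7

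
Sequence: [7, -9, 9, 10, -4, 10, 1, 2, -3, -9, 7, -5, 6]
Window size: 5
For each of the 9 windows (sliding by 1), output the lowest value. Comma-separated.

-9, -9, -4, -4, -4, -9, -9, -9, -9

7 -9 9 10 -4 → min -9
-9 9 10 -4 10 → min -9
9 10 -4 10 1 → min -4
10 -4 10 1 2 → min -4
-4 10 1 2 -3 → min -4
10 1 2 -3 -9 → min -9
1 2 -3 -9 7 → min -9
2 -3 -9 7 -5 → min -9
-3 -9 7 -5 6 → min -9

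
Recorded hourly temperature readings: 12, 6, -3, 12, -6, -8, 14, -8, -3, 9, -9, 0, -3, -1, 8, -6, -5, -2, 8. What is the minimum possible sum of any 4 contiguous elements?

-13

Each size-4 window and its sum:
[12, 6, -3, 12] → sum 27
[6, -3, 12, -6] → sum 9
[-3, 12, -6, -8] → sum -5
[12, -6, -8, 14] → sum 12
[-6, -8, 14, -8] → sum -8
[-8, 14, -8, -3] → sum -5
[14, -8, -3, 9] → sum 12
[-8, -3, 9, -9] → sum -11
[-3, 9, -9, 0] → sum -3
[9, -9, 0, -3] → sum -3
[-9, 0, -3, -1] → sum -13
[0, -3, -1, 8] → sum 4
[-3, -1, 8, -6] → sum -2
[-1, 8, -6, -5] → sum -4
[8, -6, -5, -2] → sum -5
[-6, -5, -2, 8] → sum -5
Minimum of these is -13.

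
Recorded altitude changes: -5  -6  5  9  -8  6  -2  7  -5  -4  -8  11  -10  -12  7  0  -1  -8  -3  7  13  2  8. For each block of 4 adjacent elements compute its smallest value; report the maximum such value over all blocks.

2

Each size-4 window and its min:
-5 -6 5 9 → min -6
-6 5 9 -8 → min -8
5 9 -8 6 → min -8
9 -8 6 -2 → min -8
-8 6 -2 7 → min -8
6 -2 7 -5 → min -5
-2 7 -5 -4 → min -5
7 -5 -4 -8 → min -8
-5 -4 -8 11 → min -8
-4 -8 11 -10 → min -10
-8 11 -10 -12 → min -12
11 -10 -12 7 → min -12
-10 -12 7 0 → min -12
-12 7 0 -1 → min -12
7 0 -1 -8 → min -8
0 -1 -8 -3 → min -8
-1 -8 -3 7 → min -8
-8 -3 7 13 → min -8
-3 7 13 2 → min -3
7 13 2 8 → min 2
Maximum of these is 2.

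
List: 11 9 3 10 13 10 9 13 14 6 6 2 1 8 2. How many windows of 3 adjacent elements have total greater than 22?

[11, 9, 3] → sum 23  > 22 ✓
[9, 3, 10] → sum 22
[3, 10, 13] → sum 26  > 22 ✓
[10, 13, 10] → sum 33  > 22 ✓
[13, 10, 9] → sum 32  > 22 ✓
[10, 9, 13] → sum 32  > 22 ✓
[9, 13, 14] → sum 36  > 22 ✓
[13, 14, 6] → sum 33  > 22 ✓
[14, 6, 6] → sum 26  > 22 ✓
[6, 6, 2] → sum 14
[6, 2, 1] → sum 9
[2, 1, 8] → sum 11
[1, 8, 2] → sum 11
8 windows satisfy the condition.

8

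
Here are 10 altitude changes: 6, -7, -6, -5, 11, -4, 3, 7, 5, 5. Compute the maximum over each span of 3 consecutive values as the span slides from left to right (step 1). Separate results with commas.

[6, -7, -6] → max 6
[-7, -6, -5] → max -5
[-6, -5, 11] → max 11
[-5, 11, -4] → max 11
[11, -4, 3] → max 11
[-4, 3, 7] → max 7
[3, 7, 5] → max 7
[7, 5, 5] → max 7

6, -5, 11, 11, 11, 7, 7, 7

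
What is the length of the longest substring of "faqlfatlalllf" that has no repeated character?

5

[f] len 1
[f, a] len 2
[f, a, q] len 3
[f, a, q, l] len 4
[a, q, l, f] len 4
[q, l, f, a] len 4
[q, l, f, a, t] len 5
[f, a, t, l] len 4
[t, l, a] len 3
[a, l] len 2
[l] len 1
[l] len 1
[l, f] len 2
Longest all-distinct length: 5.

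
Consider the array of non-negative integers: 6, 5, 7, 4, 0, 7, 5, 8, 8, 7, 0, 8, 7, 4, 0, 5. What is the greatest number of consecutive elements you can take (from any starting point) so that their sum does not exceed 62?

add 6: [6] sum 6, len 1
add 5: [6, 5] sum 11, len 2
add 7: [6, 5, 7] sum 18, len 3
add 4: [6, 5, 7, 4] sum 22, len 4
add 0: [6, 5, 7, 4, 0] sum 22, len 5
add 7: [6, 5, 7, 4, 0, 7] sum 29, len 6
add 5: [6, 5, 7, 4, 0, 7, 5] sum 34, len 7
add 8: [6, 5, 7, 4, 0, 7, 5, 8] sum 42, len 8
add 8: [6, 5, 7, 4, 0, 7, 5, 8, 8] sum 50, len 9
add 7: [6, 5, 7, 4, 0, 7, 5, 8, 8, 7] sum 57, len 10
add 0: [6, 5, 7, 4, 0, 7, 5, 8, 8, 7, 0] sum 57, len 11
add 8: [5, 7, 4, 0, 7, 5, 8, 8, 7, 0, 8] sum 59, len 11
add 7: [7, 4, 0, 7, 5, 8, 8, 7, 0, 8, 7] sum 61, len 11
add 4: [4, 0, 7, 5, 8, 8, 7, 0, 8, 7, 4] sum 58, len 11
add 0: [4, 0, 7, 5, 8, 8, 7, 0, 8, 7, 4, 0] sum 58, len 12
add 5: [0, 7, 5, 8, 8, 7, 0, 8, 7, 4, 0, 5] sum 59, len 12
Longest length seen: 12.

12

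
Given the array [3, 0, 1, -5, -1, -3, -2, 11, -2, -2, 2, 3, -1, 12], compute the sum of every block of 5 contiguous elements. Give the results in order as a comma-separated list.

Sliding a size-5 window across the 14 values:
3 0 1 -5 -1 → sum -2
0 1 -5 -1 -3 → sum -8
1 -5 -1 -3 -2 → sum -10
-5 -1 -3 -2 11 → sum 0
-1 -3 -2 11 -2 → sum 3
-3 -2 11 -2 -2 → sum 2
-2 11 -2 -2 2 → sum 7
11 -2 -2 2 3 → sum 12
-2 -2 2 3 -1 → sum 0
-2 2 3 -1 12 → sum 14

-2, -8, -10, 0, 3, 2, 7, 12, 0, 14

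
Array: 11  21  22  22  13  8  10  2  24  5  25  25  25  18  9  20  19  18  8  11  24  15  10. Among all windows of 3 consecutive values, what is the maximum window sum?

75

11 21 22 → sum 54
21 22 22 → sum 65
22 22 13 → sum 57
22 13 8 → sum 43
13 8 10 → sum 31
8 10 2 → sum 20
10 2 24 → sum 36
2 24 5 → sum 31
24 5 25 → sum 54
5 25 25 → sum 55
25 25 25 → sum 75
25 25 18 → sum 68
25 18 9 → sum 52
18 9 20 → sum 47
9 20 19 → sum 48
20 19 18 → sum 57
19 18 8 → sum 45
18 8 11 → sum 37
8 11 24 → sum 43
11 24 15 → sum 50
24 15 10 → sum 49
Maximum of these is 75.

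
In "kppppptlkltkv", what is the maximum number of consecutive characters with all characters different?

[k] len 1
[k, p] len 2
[p] len 1
[p] len 1
[p] len 1
[p] len 1
[p, t] len 2
[p, t, l] len 3
[p, t, l, k] len 4
[k, l] len 2
[k, l, t] len 3
[l, t, k] len 3
[l, t, k, v] len 4
Longest all-distinct length: 4.

4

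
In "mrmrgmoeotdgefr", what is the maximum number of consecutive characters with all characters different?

7

[m] len 1
[m, r] len 2
[r, m] len 2
[m, r] len 2
[m, r, g] len 3
[r, g, m] len 3
[r, g, m, o] len 4
[r, g, m, o, e] len 5
[e, o] len 2
[e, o, t] len 3
[e, o, t, d] len 4
[e, o, t, d, g] len 5
[o, t, d, g, e] len 5
[o, t, d, g, e, f] len 6
[o, t, d, g, e, f, r] len 7
Longest all-distinct length: 7.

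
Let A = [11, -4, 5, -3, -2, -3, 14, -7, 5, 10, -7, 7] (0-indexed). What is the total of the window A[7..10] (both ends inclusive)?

Elements at indices 7..10: -7, 5, 10, -7
sum(-7, 5, 10, -7) = 1

1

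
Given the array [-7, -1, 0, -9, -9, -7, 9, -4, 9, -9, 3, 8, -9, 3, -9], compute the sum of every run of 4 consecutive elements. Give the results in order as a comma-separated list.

[-7, -1, 0, -9] → sum -17
[-1, 0, -9, -9] → sum -19
[0, -9, -9, -7] → sum -25
[-9, -9, -7, 9] → sum -16
[-9, -7, 9, -4] → sum -11
[-7, 9, -4, 9] → sum 7
[9, -4, 9, -9] → sum 5
[-4, 9, -9, 3] → sum -1
[9, -9, 3, 8] → sum 11
[-9, 3, 8, -9] → sum -7
[3, 8, -9, 3] → sum 5
[8, -9, 3, -9] → sum -7

-17, -19, -25, -16, -11, 7, 5, -1, 11, -7, 5, -7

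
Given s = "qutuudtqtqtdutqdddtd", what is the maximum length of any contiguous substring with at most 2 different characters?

Extend right; when distinct count exceeds 2, shrink from the left:
[q] 1 distinct, len 1
[q, u] 2 distinct, len 2
[u, t] 2 distinct, len 2
[u, t, u] 2 distinct, len 3
[u, t, u, u] 2 distinct, len 4
[u, u, d] 2 distinct, len 3
[d, t] 2 distinct, len 2
[t, q] 2 distinct, len 2
[t, q, t] 2 distinct, len 3
[t, q, t, q] 2 distinct, len 4
[t, q, t, q, t] 2 distinct, len 5
[t, d] 2 distinct, len 2
[d, u] 2 distinct, len 2
[u, t] 2 distinct, len 2
[t, q] 2 distinct, len 2
[q, d] 2 distinct, len 2
[q, d, d] 2 distinct, len 3
[q, d, d, d] 2 distinct, len 4
[d, d, d, t] 2 distinct, len 4
[d, d, d, t, d] 2 distinct, len 5
Longest length with ≤2 distinct: 5.

5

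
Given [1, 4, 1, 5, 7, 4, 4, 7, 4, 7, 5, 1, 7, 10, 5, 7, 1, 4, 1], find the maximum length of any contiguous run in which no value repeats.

5

add 1: [1] len 1
add 4: [1, 4] len 2
add 1 (repeat 1, move left end past it): [4, 1] len 2
add 5: [4, 1, 5] len 3
add 7: [4, 1, 5, 7] len 4
add 4 (repeat 4, move left end past it): [1, 5, 7, 4] len 4
add 4 (repeat 4, move left end past it): [4] len 1
add 7: [4, 7] len 2
add 4 (repeat 4, move left end past it): [7, 4] len 2
add 7 (repeat 7, move left end past it): [4, 7] len 2
add 5: [4, 7, 5] len 3
add 1: [4, 7, 5, 1] len 4
add 7 (repeat 7, move left end past it): [5, 1, 7] len 3
add 10: [5, 1, 7, 10] len 4
add 5 (repeat 5, move left end past it): [1, 7, 10, 5] len 4
add 7 (repeat 7, move left end past it): [10, 5, 7] len 3
add 1: [10, 5, 7, 1] len 4
add 4: [10, 5, 7, 1, 4] len 5
add 1 (repeat 1, move left end past it): [4, 1] len 2
Longest all-distinct length: 5.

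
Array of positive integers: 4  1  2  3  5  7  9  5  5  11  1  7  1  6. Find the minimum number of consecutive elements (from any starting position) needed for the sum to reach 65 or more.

add 4: running sum 4 < 65
add 1: running sum 5 < 65
add 2: running sum 7 < 65
add 3: running sum 10 < 65
add 5: running sum 15 < 65
add 7: running sum 22 < 65
add 9: running sum 31 < 65
add 5: running sum 36 < 65
add 5: running sum 41 < 65
add 11: running sum 52 < 65
add 1: running sum 53 < 65
add 7: running sum 60 < 65
add 1: running sum 61 < 65
add 6: shortest ending here [4, 1, 2, 3, 5, 7, 9, 5, 5, 11, 1, 7, 1, 6] sum 67, len 14
Shortest qualifying length: 14.

14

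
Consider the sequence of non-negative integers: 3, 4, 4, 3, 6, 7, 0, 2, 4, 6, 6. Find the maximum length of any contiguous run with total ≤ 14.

[3] sum 3 len 1
[3, 4] sum 7 len 2
[3, 4, 4] sum 11 len 3
[3, 4, 4, 3] sum 14 len 4
[4, 3, 6] sum 13 len 3
[6, 7] sum 13 len 2
[6, 7, 0] sum 13 len 3
[7, 0, 2] sum 9 len 3
[7, 0, 2, 4] sum 13 len 4
[0, 2, 4, 6] sum 12 len 4
[6, 6] sum 12 len 2
Longest length seen: 4.

4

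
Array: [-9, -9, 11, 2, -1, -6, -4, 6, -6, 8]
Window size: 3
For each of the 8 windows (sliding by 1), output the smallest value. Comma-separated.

-9, -9, -1, -6, -6, -6, -6, -6

[-9, -9, 11] → min -9
[-9, 11, 2] → min -9
[11, 2, -1] → min -1
[2, -1, -6] → min -6
[-1, -6, -4] → min -6
[-6, -4, 6] → min -6
[-4, 6, -6] → min -6
[6, -6, 8] → min -6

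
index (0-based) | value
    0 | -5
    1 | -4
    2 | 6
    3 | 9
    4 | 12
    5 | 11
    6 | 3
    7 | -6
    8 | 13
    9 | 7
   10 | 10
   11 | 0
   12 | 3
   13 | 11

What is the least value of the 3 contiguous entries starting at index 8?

7

Elements at indices 8..10: 13, 7, 10
min(13, 7, 10) = 7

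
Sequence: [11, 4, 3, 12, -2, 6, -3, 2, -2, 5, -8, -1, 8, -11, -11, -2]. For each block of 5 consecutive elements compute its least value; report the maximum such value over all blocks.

(11, 4, 3, 12, -2) → min -2
(4, 3, 12, -2, 6) → min -2
(3, 12, -2, 6, -3) → min -3
(12, -2, 6, -3, 2) → min -3
(-2, 6, -3, 2, -2) → min -3
(6, -3, 2, -2, 5) → min -3
(-3, 2, -2, 5, -8) → min -8
(2, -2, 5, -8, -1) → min -8
(-2, 5, -8, -1, 8) → min -8
(5, -8, -1, 8, -11) → min -11
(-8, -1, 8, -11, -11) → min -11
(-1, 8, -11, -11, -2) → min -11
Maximum of these is -2.

-2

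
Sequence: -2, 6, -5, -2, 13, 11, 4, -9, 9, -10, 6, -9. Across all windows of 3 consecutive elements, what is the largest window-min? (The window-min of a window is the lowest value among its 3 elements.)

Each size-3 window and its min:
[-2, 6, -5] → min -5
[6, -5, -2] → min -5
[-5, -2, 13] → min -5
[-2, 13, 11] → min -2
[13, 11, 4] → min 4
[11, 4, -9] → min -9
[4, -9, 9] → min -9
[-9, 9, -10] → min -10
[9, -10, 6] → min -10
[-10, 6, -9] → min -10
Largest of these is 4.

4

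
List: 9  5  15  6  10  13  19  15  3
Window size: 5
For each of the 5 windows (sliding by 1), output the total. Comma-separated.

(9, 5, 15, 6, 10) → sum 45
(5, 15, 6, 10, 13) → sum 49
(15, 6, 10, 13, 19) → sum 63
(6, 10, 13, 19, 15) → sum 63
(10, 13, 19, 15, 3) → sum 60

45, 49, 63, 63, 60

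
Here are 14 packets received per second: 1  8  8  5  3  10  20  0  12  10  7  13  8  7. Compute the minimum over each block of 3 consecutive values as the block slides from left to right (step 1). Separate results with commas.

(1, 8, 8) → min 1
(8, 8, 5) → min 5
(8, 5, 3) → min 3
(5, 3, 10) → min 3
(3, 10, 20) → min 3
(10, 20, 0) → min 0
(20, 0, 12) → min 0
(0, 12, 10) → min 0
(12, 10, 7) → min 7
(10, 7, 13) → min 7
(7, 13, 8) → min 7
(13, 8, 7) → min 7

1, 5, 3, 3, 3, 0, 0, 0, 7, 7, 7, 7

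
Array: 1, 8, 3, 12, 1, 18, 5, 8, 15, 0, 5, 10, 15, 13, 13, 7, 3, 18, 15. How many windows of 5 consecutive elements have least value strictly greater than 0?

(1, 8, 3, 12, 1) → min 1  > 0 ✓
(8, 3, 12, 1, 18) → min 1  > 0 ✓
(3, 12, 1, 18, 5) → min 1  > 0 ✓
(12, 1, 18, 5, 8) → min 1  > 0 ✓
(1, 18, 5, 8, 15) → min 1  > 0 ✓
(18, 5, 8, 15, 0) → min 0
(5, 8, 15, 0, 5) → min 0
(8, 15, 0, 5, 10) → min 0
(15, 0, 5, 10, 15) → min 0
(0, 5, 10, 15, 13) → min 0
(5, 10, 15, 13, 13) → min 5  > 0 ✓
(10, 15, 13, 13, 7) → min 7  > 0 ✓
(15, 13, 13, 7, 3) → min 3  > 0 ✓
(13, 13, 7, 3, 18) → min 3  > 0 ✓
(13, 7, 3, 18, 15) → min 3  > 0 ✓
10 windows satisfy the condition.

10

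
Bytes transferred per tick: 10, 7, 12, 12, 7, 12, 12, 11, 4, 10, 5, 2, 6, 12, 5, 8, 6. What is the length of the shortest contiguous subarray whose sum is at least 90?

add 10: running sum 10 < 90
add 7: running sum 17 < 90
add 12: running sum 29 < 90
add 12: running sum 41 < 90
add 7: running sum 48 < 90
add 12: running sum 60 < 90
add 12: running sum 72 < 90
add 11: running sum 83 < 90
add 4: running sum 87 < 90
add 10: shortest ending here [10, 7, 12, 12, 7, 12, 12, 11, 4, 10] sum 97, len 10
add 5: shortest ending here [7, 12, 12, 7, 12, 12, 11, 4, 10, 5] sum 92, len 10
add 2: shortest ending here [7, 12, 12, 7, 12, 12, 11, 4, 10, 5, 2] sum 94, len 11
add 6: shortest ending here [12, 12, 7, 12, 12, 11, 4, 10, 5, 2, 6] sum 93, len 11
add 12: shortest ending here [12, 7, 12, 12, 11, 4, 10, 5, 2, 6, 12] sum 93, len 11
add 5: shortest ending here [12, 7, 12, 12, 11, 4, 10, 5, 2, 6, 12, 5] sum 98, len 12
add 8: shortest ending here [7, 12, 12, 11, 4, 10, 5, 2, 6, 12, 5, 8] sum 94, len 12
add 6: shortest ending here [12, 12, 11, 4, 10, 5, 2, 6, 12, 5, 8, 6] sum 93, len 12
Shortest qualifying length: 10.

10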